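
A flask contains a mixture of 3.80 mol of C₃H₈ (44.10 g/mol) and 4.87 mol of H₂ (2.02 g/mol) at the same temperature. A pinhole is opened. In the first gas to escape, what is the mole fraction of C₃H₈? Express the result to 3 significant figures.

0.143

Each component's effusion rate ∝ (its partial pressure)·(1/√M) ∝ n_i/√M_i.
Mole fraction of C₃H₈ in the effusate = (n_C₃H₈/√M_C₃H₈) / (n_C₃H₈/√M_C₃H₈ + n_H₂/√M_H₂)
= (3.80/√44.10) / (3.80/√44.10 + 4.87/√2.02) = 0.5722/(0.5722 + 3.427) = 0.143.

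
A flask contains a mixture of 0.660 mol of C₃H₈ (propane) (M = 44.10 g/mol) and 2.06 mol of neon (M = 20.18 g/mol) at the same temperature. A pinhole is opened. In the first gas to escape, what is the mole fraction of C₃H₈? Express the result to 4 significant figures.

The effusion rate of species i is ∝ p_i/√M_i ∝ n_i/√M_i.
So x_C₃H₈ in the escaping gas = (n_C₃H₈/√M_C₃H₈) / Σ(n_i/√M_i)
= (0.660/√44.10) / (0.660/√44.10 + 2.06/√20.18) = 0.09939/(0.09939 + 0.4586) = 0.1781.

0.1781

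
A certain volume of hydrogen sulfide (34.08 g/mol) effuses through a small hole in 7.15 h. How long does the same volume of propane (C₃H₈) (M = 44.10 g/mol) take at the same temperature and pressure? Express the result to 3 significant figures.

8.13 h

Since effusion rate ∝ 1/√M, t_C₃H₈/t_H₂S = √(M_C₃H₈/M_H₂S) = √(44.10/34.08) = √1.294 = 1.138.
So the time for C₃H₈ is 7.15 × 1.138 = 8.13 h.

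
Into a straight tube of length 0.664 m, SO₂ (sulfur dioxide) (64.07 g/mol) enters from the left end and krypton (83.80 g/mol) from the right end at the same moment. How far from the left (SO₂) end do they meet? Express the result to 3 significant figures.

0.354 m

Distances travelled in equal time are proportional to diffusion rates, so d_SO₂/d_Kr = √(M_Kr/M_SO₂) = √(83.80/64.07) = 1.144.
With d_SO₂ + d_Kr = 0.664 m, d_Kr = 0.664/(1 + 1.144) = 0.3098 m.
d_SO₂ = 0.664 − 0.3098 = 0.354 m.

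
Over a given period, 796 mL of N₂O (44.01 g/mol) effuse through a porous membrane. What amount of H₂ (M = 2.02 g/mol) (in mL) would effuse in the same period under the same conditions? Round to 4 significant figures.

3715 mL

By Graham's law, rate_H₂/rate_N₂O = √(M_N₂O/M_H₂) = √(44.01/2.02) = √21.79 = 4.668.
So the volume for H₂ is 796 × 4.668 = 3715 mL.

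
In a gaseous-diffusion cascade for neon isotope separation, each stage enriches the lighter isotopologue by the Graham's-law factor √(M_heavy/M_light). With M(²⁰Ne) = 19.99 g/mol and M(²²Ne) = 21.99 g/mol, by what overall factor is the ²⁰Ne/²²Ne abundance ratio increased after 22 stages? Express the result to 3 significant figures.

Each stage multiplies the ratio by α = √(21.99/19.99), so after 22 stages the overall factor is α^22 = (21.99/19.99)^(22/2).
= 1.10005^11 = 2.85.

2.85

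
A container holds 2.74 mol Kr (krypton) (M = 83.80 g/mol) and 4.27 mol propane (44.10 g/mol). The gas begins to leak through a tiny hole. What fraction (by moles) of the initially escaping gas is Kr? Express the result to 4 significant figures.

The effusion rate of species i is ∝ p_i/√M_i ∝ n_i/√M_i.
x_Kr(eff) = (n_Kr/√M_Kr) / (n_Kr/√M_Kr + n_C₃H₈/√M_C₃H₈)
= (2.74/√83.80) / (2.74/√83.80 + 4.27/√44.10) = 0.2993/(0.2993 + 0.6430) = 0.3176.

0.3176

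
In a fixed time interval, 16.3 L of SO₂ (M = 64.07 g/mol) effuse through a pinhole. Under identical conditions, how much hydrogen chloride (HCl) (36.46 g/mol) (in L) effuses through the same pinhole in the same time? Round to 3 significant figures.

Using Graham's law: rate_HCl/rate_SO₂ = √(M_SO₂/M_HCl) = √(64.07/36.46) = √1.757 = 1.326.
So the volume for HCl is 16.3 × 1.326 = 21.6 L.

21.6 L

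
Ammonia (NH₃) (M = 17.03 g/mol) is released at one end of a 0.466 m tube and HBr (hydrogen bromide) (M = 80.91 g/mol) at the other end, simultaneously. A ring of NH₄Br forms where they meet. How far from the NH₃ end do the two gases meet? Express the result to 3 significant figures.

Distances travelled in equal time are proportional to diffusion rates, so d_NH₃/d_HBr = √(M_HBr/M_NH₃) = √(80.91/17.03) = 2.180.
With d_NH₃ + d_HBr = 0.466 m, d_HBr = 0.466/(1 + 2.180) = 0.1466 m.
d_NH₃ = 0.466 − 0.1466 = 0.319 m.

0.319 m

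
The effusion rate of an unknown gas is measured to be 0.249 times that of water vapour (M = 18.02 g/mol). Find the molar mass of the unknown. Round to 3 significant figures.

291 g/mol

From Graham's law, rate_X/rate_H₂O = √(M_H₂O/M_X).
0.249 = √(18.02/M_X)
M_X = 18.02 / 0.249² = 18.02 / 0.06200 = 291 g/mol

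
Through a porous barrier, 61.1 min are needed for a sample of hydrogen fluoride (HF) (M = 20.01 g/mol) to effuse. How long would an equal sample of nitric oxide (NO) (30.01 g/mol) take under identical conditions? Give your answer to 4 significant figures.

Using Graham's law: t_NO/t_HF = √(M_NO/M_HF) = √(30.01/20.01) = √1.500 = 1.225.
So the time for NO is 61.1 × 1.225 = 74.83 min.

74.83 min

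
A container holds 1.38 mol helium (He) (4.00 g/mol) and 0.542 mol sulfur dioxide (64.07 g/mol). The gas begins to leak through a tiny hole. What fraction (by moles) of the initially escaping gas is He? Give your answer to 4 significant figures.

The effusion rate of species i is ∝ p_i/√M_i ∝ n_i/√M_i.
Mole fraction of He in the effusate = (n_He/√M_He) / (n_He/√M_He + n_SO₂/√M_SO₂)
= (1.38/√4.00) / (1.38/√4.00 + 0.542/√64.07) = 0.6900/(0.6900 + 0.06771) = 0.9106.

0.9106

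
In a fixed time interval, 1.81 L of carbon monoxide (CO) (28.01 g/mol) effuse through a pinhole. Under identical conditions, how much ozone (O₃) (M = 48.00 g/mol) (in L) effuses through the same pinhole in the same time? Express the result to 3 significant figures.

1.38 L

Using Graham's law: rate_O₃/rate_CO = √(M_CO/M_O₃) = √(28.01/48.00) = √0.5835 = 0.7639.
So the volume for O₃ is 1.81 × 0.7639 = 1.38 L.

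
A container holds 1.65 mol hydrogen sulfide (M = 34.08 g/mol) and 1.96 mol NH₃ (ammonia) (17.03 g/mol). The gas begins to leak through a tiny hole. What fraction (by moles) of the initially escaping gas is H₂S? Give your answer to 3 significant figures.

Effusion rate of each component ∝ n_i/√M_i (partial pressure × 1/√M).
Mole fraction of H₂S in the effusate = (n_H₂S/√M_H₂S) / (n_H₂S/√M_H₂S + n_NH₃/√M_NH₃)
= (1.65/√34.08) / (1.65/√34.08 + 1.96/√17.03) = 0.2826/(0.2826 + 0.4750) = 0.373.

0.373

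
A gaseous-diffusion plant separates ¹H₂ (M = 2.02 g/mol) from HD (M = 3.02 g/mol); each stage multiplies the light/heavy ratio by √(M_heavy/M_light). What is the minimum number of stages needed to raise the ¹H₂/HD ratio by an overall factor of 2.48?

5

Single-stage factor α = √(3.02/2.02), so ln α = ½ ln(1.49505) = 0.2011.
Need α^N ≥ 2.48 ⇒ N ≥ ln(2.48) / ln α = 0.9083 / 0.2011 = 4.52.
So at least 5 stages are needed.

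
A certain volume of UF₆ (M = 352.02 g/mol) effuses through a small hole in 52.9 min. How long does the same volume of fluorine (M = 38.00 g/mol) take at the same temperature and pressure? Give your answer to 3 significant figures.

From Graham's law, t_F₂/t_UF₆ = √(M_F₂/M_UF₆) = √(38.00/352.02) = √0.1079 = 0.3286.
So the time for F₂ is 52.9 × 0.3286 = 17.4 min.

17.4 min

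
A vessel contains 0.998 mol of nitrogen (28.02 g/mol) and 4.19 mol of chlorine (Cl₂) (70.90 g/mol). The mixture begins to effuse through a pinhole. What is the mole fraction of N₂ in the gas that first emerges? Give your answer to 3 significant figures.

0.275

Effusion rate of each component ∝ n_i/√M_i (partial pressure × 1/√M).
Mole fraction of N₂ in the effusate = (n_N₂/√M_N₂) / (n_N₂/√M_N₂ + n_Cl₂/√M_Cl₂)
= (0.998/√28.02) / (0.998/√28.02 + 4.19/√70.90) = 0.1885/(0.1885 + 0.4976) = 0.275.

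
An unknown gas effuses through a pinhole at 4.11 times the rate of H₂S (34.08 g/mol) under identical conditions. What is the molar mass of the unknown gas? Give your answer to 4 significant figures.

2.018 g/mol

Since effusion rate ∝ 1/√M, rate_X/rate_H₂S = √(M_H₂S/M_X).
4.11 = √(34.08/M_X)
M_X = 34.08 / 4.11² = 34.08 / 16.89 = 2.018 g/mol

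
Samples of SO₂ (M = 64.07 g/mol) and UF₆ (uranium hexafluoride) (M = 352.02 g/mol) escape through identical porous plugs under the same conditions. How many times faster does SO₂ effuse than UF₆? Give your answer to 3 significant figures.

2.34

Graham's law gives rate_SO₂/rate_UF₆ = √(M_UF₆/M_SO₂) = √(352.02/64.07) = √5.494 = 2.34.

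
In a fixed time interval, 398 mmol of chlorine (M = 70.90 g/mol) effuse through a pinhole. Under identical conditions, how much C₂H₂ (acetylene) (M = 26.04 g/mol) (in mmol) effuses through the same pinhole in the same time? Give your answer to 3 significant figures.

By Graham's law, rate_C₂H₂/rate_Cl₂ = √(M_Cl₂/M_C₂H₂) = √(70.90/26.04) = √2.723 = 1.650.
So the amount for C₂H₂ is 398 × 1.650 = 657 mmol.

657 mmol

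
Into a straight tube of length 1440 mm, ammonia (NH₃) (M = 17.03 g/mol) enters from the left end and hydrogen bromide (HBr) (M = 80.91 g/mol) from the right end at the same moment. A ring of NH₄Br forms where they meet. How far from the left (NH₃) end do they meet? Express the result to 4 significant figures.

987.1 mm

Distances travelled in equal time are proportional to diffusion rates, so d_NH₃/d_HBr = √(M_HBr/M_NH₃) = √(80.91/17.03) = 2.180.
With d_NH₃ + d_HBr = 1440 mm, d_HBr = 1440/(1 + 2.180) = 452.9 mm.
d_NH₃ = 1440 − 452.9 = 987.1 mm.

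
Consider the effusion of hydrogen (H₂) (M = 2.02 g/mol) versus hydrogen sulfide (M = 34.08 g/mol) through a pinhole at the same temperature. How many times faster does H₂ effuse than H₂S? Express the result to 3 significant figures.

4.11

By Graham's law, rate_H₂/rate_H₂S = √(M_H₂S/M_H₂) = √(34.08/2.02) = √16.87 = 4.11.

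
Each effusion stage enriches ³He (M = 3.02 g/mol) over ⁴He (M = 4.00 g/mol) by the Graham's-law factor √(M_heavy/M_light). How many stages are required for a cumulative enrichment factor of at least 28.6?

24

Per stage α = (4.00/3.02)^(1/2) = 1.32450^0.5, giving ln α = 0.1405.
Need α^N ≥ 28.6 ⇒ N ≥ ln(28.6) / ln α = 3.353 / 0.1405 = 23.86.
So at least 24 stages are needed.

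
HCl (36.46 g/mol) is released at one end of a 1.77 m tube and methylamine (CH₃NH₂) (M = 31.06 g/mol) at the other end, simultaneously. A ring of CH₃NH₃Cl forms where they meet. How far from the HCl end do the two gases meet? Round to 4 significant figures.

0.8496 m

In equal time, each gas travels a distance ∝ its rate ∝ 1/√M, so d_HCl/d_CH₃NH₂ = √(M_CH₃NH₂/M_HCl) = √(31.06/36.46) = 0.9230.
With d_HCl + d_CH₃NH₂ = 1.77 m, d_CH₃NH₂ = 1.77/(1 + 0.9230) = 0.9204 m.
d_HCl = 1.77 − 0.9204 = 0.8496 m.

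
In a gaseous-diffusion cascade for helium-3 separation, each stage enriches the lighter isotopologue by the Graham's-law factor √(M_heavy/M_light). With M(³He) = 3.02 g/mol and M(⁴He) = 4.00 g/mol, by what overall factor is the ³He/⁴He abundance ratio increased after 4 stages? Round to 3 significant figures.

The single-stage factor is √(M_heavy/M_light), so 4 stages give [√(4.00/3.02)]^4 = (4.00/3.02)^(4/2).
= 1.32450^2 = 1.75.

1.75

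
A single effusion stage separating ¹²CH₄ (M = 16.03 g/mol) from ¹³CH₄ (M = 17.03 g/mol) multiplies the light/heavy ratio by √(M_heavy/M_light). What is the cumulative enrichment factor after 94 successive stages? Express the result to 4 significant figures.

17.19

Each stage multiplies the ratio by α = √(17.03/16.03), so after 94 stages the overall factor is α^94 = (17.03/16.03)^(94/2).
= 1.06238^47 = 17.19.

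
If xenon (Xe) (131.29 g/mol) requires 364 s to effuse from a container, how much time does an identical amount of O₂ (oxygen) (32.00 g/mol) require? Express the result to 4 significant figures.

Graham's law gives t_O₂/t_Xe = √(M_O₂/M_Xe) = √(32.00/131.29) = √0.2437 = 0.4937.
So the time for O₂ is 364 × 0.4937 = 179.7 s.

179.7 s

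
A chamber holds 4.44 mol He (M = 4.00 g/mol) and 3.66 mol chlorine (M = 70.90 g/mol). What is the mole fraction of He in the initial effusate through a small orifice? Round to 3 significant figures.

Effusion rate of each component ∝ n_i/√M_i (partial pressure × 1/√M).
Mole fraction of He in the effusate = (n_He/√M_He) / (n_He/√M_He + n_Cl₂/√M_Cl₂)
= (4.44/√4.00) / (4.44/√4.00 + 3.66/√70.90) = 2.220/(2.220 + 0.4347) = 0.836.

0.836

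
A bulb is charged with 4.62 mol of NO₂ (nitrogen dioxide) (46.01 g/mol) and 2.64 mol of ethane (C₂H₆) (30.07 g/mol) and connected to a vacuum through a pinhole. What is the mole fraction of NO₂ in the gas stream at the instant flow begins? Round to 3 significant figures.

0.586

Rate_i ∝ x_i/√M_i (Graham's law weighted by mole fraction), so the effusate composition follows n_i/√M_i.
So x_NO₂ in the escaping gas = (n_NO₂/√M_NO₂) / Σ(n_i/√M_i)
= (4.62/√46.01) / (4.62/√46.01 + 2.64/√30.07) = 0.6811/(0.6811 + 0.4814) = 0.586.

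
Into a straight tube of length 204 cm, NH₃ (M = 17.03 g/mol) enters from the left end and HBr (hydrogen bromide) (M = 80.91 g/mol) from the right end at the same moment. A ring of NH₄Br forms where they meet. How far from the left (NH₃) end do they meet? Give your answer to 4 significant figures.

139.8 cm

In equal time, each gas travels a distance ∝ its rate ∝ 1/√M, so d_NH₃/d_HBr = √(M_HBr/M_NH₃) = √(80.91/17.03) = 2.180.
With d_NH₃ + d_HBr = 204 cm, d_HBr = 204/(1 + 2.180) = 64.16 cm.
d_NH₃ = 204 − 64.16 = 139.8 cm.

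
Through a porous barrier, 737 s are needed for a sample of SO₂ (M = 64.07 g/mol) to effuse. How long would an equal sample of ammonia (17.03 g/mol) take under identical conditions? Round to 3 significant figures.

Using Graham's law: t_NH₃/t_SO₂ = √(M_NH₃/M_SO₂) = √(17.03/64.07) = √0.2658 = 0.5156.
So the time for NH₃ is 737 × 0.5156 = 380 s.

380 s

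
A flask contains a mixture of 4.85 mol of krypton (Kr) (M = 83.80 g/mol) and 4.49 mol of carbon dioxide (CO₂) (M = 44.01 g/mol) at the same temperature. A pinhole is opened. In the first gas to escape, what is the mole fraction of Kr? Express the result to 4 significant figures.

0.4391

Each component's effusion rate ∝ (its partial pressure)·(1/√M) ∝ n_i/√M_i.
x_Kr(eff) = (n_Kr/√M_Kr) / (n_Kr/√M_Kr + n_CO₂/√M_CO₂)
= (4.85/√83.80) / (4.85/√83.80 + 4.49/√44.01) = 0.5298/(0.5298 + 0.6768) = 0.4391.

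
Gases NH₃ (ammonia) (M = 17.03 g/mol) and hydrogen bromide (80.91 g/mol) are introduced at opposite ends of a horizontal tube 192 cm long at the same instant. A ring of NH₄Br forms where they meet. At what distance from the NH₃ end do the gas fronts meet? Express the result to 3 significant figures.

The fronts meet when d_NH₃ + d_HBr = L with d_NH₃/d_HBr = √(M_HBr/M_NH₃) (Graham's law). Here √(M_HBr/M_NH₃) = √(80.91/17.03) = 2.180.
With d_NH₃ + d_HBr = 192 cm, d_HBr = 192/(1 + 2.180) = 60.38 cm.
d_NH₃ = 192 − 60.38 = 132 cm.

132 cm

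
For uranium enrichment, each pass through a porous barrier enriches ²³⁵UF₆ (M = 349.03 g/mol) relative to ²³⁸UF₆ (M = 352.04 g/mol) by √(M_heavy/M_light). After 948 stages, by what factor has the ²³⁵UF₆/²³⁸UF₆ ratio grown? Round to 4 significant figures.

Each stage multiplies the ratio by α = √(352.04/349.03), so after 948 stages the overall factor is α^948 = (352.04/349.03)^(948/2).
= 1.00862^474 = 58.57.

58.57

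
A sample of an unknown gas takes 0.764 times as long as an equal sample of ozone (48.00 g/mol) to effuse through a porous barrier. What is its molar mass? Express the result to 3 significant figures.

28.0 g/mol

By Graham's law, t_X/t_O₃ = √(M_X/M_O₃).
0.764 = √(M_X/48.00)
M_X = 48.00 × 0.764² = 48.00 × 0.5837 = 28.0 g/mol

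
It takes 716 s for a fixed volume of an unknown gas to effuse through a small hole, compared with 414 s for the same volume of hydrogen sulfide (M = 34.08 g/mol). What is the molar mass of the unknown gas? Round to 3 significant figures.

Using Graham's law: t_X/t_H₂S = √(M_X/M_H₂S).
716/414 = 1.729 = √(M_X/34.08)
M_X = 34.08 × 1.729² = 34.08 × 2.991 = 102 g/mol

102 g/mol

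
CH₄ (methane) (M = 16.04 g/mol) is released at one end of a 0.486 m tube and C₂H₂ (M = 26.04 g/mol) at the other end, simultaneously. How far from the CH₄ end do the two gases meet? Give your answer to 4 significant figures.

Graham's law gives d_CH₄/d_C₂H₂ = rate_CH₄/rate_C₂H₂ = √(M_C₂H₂/M_CH₄) = √(26.04/16.04) = 1.274.
With d_CH₄ + d_C₂H₂ = 0.486 m, d_C₂H₂ = 0.486/(1 + 1.274) = 0.2137 m.
d_CH₄ = 0.486 − 0.2137 = 0.2723 m.

0.2723 m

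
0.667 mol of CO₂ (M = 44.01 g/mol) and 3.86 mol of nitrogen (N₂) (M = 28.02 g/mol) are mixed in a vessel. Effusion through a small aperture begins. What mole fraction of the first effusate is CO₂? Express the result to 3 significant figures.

0.121

Rate_i ∝ x_i/√M_i (Graham's law weighted by mole fraction), so the effusate composition follows n_i/√M_i.
Mole fraction of CO₂ in the effusate = (n_CO₂/√M_CO₂) / (n_CO₂/√M_CO₂ + n_N₂/√M_N₂)
= (0.667/√44.01) / (0.667/√44.01 + 3.86/√28.02) = 0.1005/(0.1005 + 0.7292) = 0.121.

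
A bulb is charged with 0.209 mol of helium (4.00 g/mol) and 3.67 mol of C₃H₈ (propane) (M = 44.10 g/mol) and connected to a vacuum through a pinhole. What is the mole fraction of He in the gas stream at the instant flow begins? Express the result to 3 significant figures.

0.159

The effusion rate of species i is ∝ p_i/√M_i ∝ n_i/√M_i.
So x_He in the escaping gas = (n_He/√M_He) / Σ(n_i/√M_i)
= (0.209/√4.00) / (0.209/√4.00 + 3.67/√44.10) = 0.1045/(0.1045 + 0.5526) = 0.159.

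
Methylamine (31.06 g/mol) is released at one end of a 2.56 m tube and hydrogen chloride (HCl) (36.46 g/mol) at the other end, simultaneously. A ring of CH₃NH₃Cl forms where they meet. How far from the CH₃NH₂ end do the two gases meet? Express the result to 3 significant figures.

Distances travelled in equal time are proportional to diffusion rates, so d_CH₃NH₂/d_HCl = √(M_HCl/M_CH₃NH₂) = √(36.46/31.06) = 1.083.
With d_CH₃NH₂ + d_HCl = 2.56 m, d_HCl = 2.56/(1 + 1.083) = 1.229 m.
d_CH₃NH₂ = 2.56 − 1.229 = 1.33 m.

1.33 m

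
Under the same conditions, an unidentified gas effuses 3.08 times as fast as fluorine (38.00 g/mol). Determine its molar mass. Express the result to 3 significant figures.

4.01 g/mol

Using Graham's law: rate_X/rate_F₂ = √(M_F₂/M_X).
3.08 = √(38.00/M_X)
M_X = 38.00 / 3.08² = 38.00 / 9.486 = 4.01 g/mol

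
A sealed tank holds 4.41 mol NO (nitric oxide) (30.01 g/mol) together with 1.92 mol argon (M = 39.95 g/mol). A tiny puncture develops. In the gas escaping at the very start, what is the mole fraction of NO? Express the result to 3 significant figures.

Rate_i ∝ x_i/√M_i (Graham's law weighted by mole fraction), so the effusate composition follows n_i/√M_i.
So x_NO in the escaping gas = (n_NO/√M_NO) / Σ(n_i/√M_i)
= (4.41/√30.01) / (4.41/√30.01 + 1.92/√39.95) = 0.8050/(0.8050 + 0.3038) = 0.726.

0.726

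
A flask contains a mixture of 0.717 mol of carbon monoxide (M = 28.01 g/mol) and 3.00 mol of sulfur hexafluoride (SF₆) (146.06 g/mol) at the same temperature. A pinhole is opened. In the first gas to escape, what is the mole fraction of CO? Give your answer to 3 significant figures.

Each component's effusion rate ∝ (its partial pressure)·(1/√M) ∝ n_i/√M_i.
Mole fraction of CO in the effusate = (n_CO/√M_CO) / (n_CO/√M_CO + n_SF₆/√M_SF₆)
= (0.717/√28.01) / (0.717/√28.01 + 3.00/√146.06) = 0.1355/(0.1355 + 0.2482) = 0.353.

0.353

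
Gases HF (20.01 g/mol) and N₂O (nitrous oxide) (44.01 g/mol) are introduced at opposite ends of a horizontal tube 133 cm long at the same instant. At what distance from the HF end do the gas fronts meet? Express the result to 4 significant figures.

79.44 cm

In equal time, each gas travels a distance ∝ its rate ∝ 1/√M, so d_HF/d_N₂O = √(M_N₂O/M_HF) = √(44.01/20.01) = 1.483.
With d_HF + d_N₂O = 133 cm, d_N₂O = 133/(1 + 1.483) = 53.56 cm.
d_HF = 133 − 53.56 = 79.44 cm.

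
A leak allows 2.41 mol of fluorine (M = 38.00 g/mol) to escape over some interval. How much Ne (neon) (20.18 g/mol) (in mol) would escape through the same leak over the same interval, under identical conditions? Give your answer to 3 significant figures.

3.31 mol

Graham's law gives rate_Ne/rate_F₂ = √(M_F₂/M_Ne) = √(38.00/20.18) = √1.883 = 1.372.
So the amount for Ne is 2.41 × 1.372 = 3.31 mol.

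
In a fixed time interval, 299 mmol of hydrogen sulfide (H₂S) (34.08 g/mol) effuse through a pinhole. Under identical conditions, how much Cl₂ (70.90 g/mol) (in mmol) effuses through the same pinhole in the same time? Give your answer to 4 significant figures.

Graham's law gives rate_Cl₂/rate_H₂S = √(M_H₂S/M_Cl₂) = √(34.08/70.90) = √0.4807 = 0.6933.
So the amount for Cl₂ is 299 × 0.6933 = 207.3 mmol.

207.3 mmol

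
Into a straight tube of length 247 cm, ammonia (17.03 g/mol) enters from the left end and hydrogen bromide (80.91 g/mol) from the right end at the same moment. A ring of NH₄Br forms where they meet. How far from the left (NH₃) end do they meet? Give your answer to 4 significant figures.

169.3 cm

Distances travelled in equal time are proportional to diffusion rates, so d_NH₃/d_HBr = √(M_HBr/M_NH₃) = √(80.91/17.03) = 2.180.
With d_NH₃ + d_HBr = 247 cm, d_HBr = 247/(1 + 2.180) = 77.68 cm.
d_NH₃ = 247 − 77.68 = 169.3 cm.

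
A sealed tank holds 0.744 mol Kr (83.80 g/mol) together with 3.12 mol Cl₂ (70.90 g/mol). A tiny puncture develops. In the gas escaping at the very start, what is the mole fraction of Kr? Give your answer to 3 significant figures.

Rate_i ∝ x_i/√M_i (Graham's law weighted by mole fraction), so the effusate composition follows n_i/√M_i.
Mole fraction of Kr in the effusate = (n_Kr/√M_Kr) / (n_Kr/√M_Kr + n_Cl₂/√M_Cl₂)
= (0.744/√83.80) / (0.744/√83.80 + 3.12/√70.90) = 0.08127/(0.08127 + 0.3705) = 0.180.

0.180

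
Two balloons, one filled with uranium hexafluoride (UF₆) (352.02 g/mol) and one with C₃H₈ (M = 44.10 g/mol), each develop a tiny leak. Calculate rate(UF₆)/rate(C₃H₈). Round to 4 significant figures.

From Graham's law, rate_UF₆/rate_C₃H₈ = √(M_C₃H₈/M_UF₆) = √(44.10/352.02) = √0.1253 = 0.3539.

0.3539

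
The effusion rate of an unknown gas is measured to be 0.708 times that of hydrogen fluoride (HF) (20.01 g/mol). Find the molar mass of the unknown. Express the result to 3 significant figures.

39.9 g/mol

By Graham's law, rate_X/rate_HF = √(M_HF/M_X).
0.708 = √(20.01/M_X)
M_X = 20.01 / 0.708² = 20.01 / 0.5013 = 39.9 g/mol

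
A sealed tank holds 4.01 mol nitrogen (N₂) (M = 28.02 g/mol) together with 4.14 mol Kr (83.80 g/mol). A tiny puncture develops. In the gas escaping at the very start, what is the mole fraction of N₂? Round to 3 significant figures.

0.626

Rate_i ∝ x_i/√M_i (Graham's law weighted by mole fraction), so the effusate composition follows n_i/√M_i.
Mole fraction of N₂ in the effusate = (n_N₂/√M_N₂) / (n_N₂/√M_N₂ + n_Kr/√M_Kr)
= (4.01/√28.02) / (4.01/√28.02 + 4.14/√83.80) = 0.7575/(0.7575 + 0.4522) = 0.626.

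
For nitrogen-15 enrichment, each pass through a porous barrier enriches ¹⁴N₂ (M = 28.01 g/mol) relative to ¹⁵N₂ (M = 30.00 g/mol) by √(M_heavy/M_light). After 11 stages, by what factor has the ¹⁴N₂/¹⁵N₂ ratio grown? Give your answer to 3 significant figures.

1.46

Overall factor = α^11 with α = √(30.00/28.01), i.e. (30.00/28.01)^(11/2).
= 1.07105^(11/2) = 1.46.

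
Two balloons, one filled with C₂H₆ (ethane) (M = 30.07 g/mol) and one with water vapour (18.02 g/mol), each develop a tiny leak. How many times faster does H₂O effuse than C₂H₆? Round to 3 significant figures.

Using Graham's law: rate_H₂O/rate_C₂H₆ = √(M_C₂H₆/M_H₂O) = √(30.07/18.02) = √1.669 = 1.29.

1.29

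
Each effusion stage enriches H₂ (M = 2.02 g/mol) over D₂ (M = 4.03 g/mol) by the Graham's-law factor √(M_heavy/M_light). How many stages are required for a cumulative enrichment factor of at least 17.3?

With α = √(4.03/2.02) per stage, ln α = ½ ln(1.99505) = 0.3453.
Need α^N ≥ 17.3 ⇒ N ≥ ln(17.3) / ln α = 2.851 / 0.3453 = 8.25.
So at least 9 stages are needed.

9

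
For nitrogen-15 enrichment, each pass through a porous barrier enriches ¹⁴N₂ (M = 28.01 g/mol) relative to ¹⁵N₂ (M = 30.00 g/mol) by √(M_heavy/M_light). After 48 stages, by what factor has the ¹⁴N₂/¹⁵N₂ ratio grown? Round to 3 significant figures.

5.19

After 48 stages the ratio has grown by (√(30.00/28.01))^48 = (30.00/28.01)^(48/2).
= 1.07105^24 = 5.19.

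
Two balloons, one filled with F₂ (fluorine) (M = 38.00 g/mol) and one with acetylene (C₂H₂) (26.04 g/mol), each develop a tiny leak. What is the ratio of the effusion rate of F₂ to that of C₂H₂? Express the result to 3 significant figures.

By Graham's law, rate_F₂/rate_C₂H₂ = √(M_C₂H₂/M_F₂) = √(26.04/38.00) = √0.6853 = 0.828.

0.828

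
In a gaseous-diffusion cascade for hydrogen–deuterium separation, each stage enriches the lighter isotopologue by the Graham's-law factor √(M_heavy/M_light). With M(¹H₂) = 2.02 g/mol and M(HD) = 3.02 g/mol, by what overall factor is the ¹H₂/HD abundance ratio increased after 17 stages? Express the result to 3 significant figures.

Overall factor = α^17 with α = √(3.02/2.02), i.e. (3.02/2.02)^(17/2).
= 1.49505^(17/2) = 30.5.

30.5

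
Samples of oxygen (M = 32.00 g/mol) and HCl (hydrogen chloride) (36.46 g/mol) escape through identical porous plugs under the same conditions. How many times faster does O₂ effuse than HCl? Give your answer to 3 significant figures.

Graham's law gives rate_O₂/rate_HCl = √(M_HCl/M_O₂) = √(36.46/32.00) = √1.139 = 1.07.

1.07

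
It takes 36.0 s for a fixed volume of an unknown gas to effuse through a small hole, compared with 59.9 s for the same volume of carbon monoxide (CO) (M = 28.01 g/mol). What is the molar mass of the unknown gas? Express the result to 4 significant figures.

Graham's law gives t_X/t_CO = √(M_X/M_CO).
36.0/59.9 = 0.6010 = √(M_X/28.01)
M_X = 28.01 × 0.6010² = 28.01 × 0.3612 = 10.12 g/mol

10.12 g/mol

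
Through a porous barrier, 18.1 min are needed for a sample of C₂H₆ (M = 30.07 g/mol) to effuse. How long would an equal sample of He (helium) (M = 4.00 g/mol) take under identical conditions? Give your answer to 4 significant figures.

6.601 min

Graham's law gives t_He/t_C₂H₆ = √(M_He/M_C₂H₆) = √(4.00/30.07) = √0.1330 = 0.3647.
So the time for He is 18.1 × 0.3647 = 6.601 min.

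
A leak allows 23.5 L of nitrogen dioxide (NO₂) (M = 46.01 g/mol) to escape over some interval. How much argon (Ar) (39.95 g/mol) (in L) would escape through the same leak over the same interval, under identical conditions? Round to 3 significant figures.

25.2 L

Using Graham's law: rate_Ar/rate_NO₂ = √(M_NO₂/M_Ar) = √(46.01/39.95) = √1.152 = 1.073.
So the volume for Ar is 23.5 × 1.073 = 25.2 L.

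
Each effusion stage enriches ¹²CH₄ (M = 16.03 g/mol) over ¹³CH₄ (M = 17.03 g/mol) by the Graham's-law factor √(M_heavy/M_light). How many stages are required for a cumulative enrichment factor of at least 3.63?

43

With α = √(17.03/16.03) per stage, ln α = ½ ln(1.06238) = 0.03026.
Need α^N ≥ 3.63 ⇒ N ≥ ln(3.63) / ln α = 1.289 / 0.03026 = 42.61.
Rounding up, N = 43 stages.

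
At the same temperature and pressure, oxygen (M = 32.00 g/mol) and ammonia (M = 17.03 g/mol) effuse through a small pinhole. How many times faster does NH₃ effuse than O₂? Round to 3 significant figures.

1.37

From Graham's law, rate_NH₃/rate_O₂ = √(M_O₂/M_NH₃) = √(32.00/17.03) = √1.879 = 1.37.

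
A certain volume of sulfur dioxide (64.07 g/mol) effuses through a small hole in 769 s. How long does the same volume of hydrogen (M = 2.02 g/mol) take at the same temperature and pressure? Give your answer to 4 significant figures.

From Graham's law, t_H₂/t_SO₂ = √(M_H₂/M_SO₂) = √(2.02/64.07) = √0.03153 = 0.1776.
So the time for H₂ is 769 × 0.1776 = 136.5 s.

136.5 s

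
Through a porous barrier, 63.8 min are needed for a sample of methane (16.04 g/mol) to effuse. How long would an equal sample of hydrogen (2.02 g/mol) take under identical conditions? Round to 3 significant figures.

22.6 min

By Graham's law, t_H₂/t_CH₄ = √(M_H₂/M_CH₄) = √(2.02/16.04) = √0.1259 = 0.3549.
So the time for H₂ is 63.8 × 0.3549 = 22.6 min.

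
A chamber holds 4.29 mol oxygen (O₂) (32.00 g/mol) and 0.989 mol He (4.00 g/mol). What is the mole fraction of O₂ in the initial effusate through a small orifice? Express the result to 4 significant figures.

Each component's effusion rate ∝ (its partial pressure)·(1/√M) ∝ n_i/√M_i.
So x_O₂ in the escaping gas = (n_O₂/√M_O₂) / Σ(n_i/√M_i)
= (4.29/√32.00) / (4.29/√32.00 + 0.989/√4.00) = 0.7584/(0.7584 + 0.4945) = 0.6053.

0.6053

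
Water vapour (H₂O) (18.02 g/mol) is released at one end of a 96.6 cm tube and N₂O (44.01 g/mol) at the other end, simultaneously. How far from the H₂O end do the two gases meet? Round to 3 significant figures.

58.9 cm

The fronts meet when d_H₂O + d_N₂O = L with d_H₂O/d_N₂O = √(M_N₂O/M_H₂O) (Graham's law). Here √(M_N₂O/M_H₂O) = √(44.01/18.02) = 1.563.
With d_H₂O + d_N₂O = 96.6 cm, d_N₂O = 96.6/(1 + 1.563) = 37.69 cm.
d_H₂O = 96.6 − 37.69 = 58.9 cm.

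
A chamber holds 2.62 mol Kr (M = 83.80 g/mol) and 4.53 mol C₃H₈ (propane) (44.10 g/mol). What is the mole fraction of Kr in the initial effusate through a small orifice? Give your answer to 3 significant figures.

0.296

The effusion rate of species i is ∝ p_i/√M_i ∝ n_i/√M_i.
x_Kr(eff) = (n_Kr/√M_Kr) / (n_Kr/√M_Kr + n_C₃H₈/√M_C₃H₈)
= (2.62/√83.80) / (2.62/√83.80 + 4.53/√44.10) = 0.2862/(0.2862 + 0.6821) = 0.296.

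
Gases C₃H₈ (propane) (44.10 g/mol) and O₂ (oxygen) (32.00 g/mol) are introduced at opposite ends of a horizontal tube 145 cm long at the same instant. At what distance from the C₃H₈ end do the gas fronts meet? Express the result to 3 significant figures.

66.7 cm

In equal time, each gas travels a distance ∝ its rate ∝ 1/√M, so d_C₃H₈/d_O₂ = √(M_O₂/M_C₃H₈) = √(32.00/44.10) = 0.8518.
With d_C₃H₈ + d_O₂ = 145 cm, d_O₂ = 145/(1 + 0.8518) = 78.30 cm.
d_C₃H₈ = 145 − 78.30 = 66.7 cm.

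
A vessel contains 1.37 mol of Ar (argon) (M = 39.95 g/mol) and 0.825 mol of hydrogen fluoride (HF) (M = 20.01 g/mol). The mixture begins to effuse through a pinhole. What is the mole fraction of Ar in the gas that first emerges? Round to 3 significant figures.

0.540

Effusion rate of each component ∝ n_i/√M_i (partial pressure × 1/√M).
x_Ar(eff) = (n_Ar/√M_Ar) / (n_Ar/√M_Ar + n_HF/√M_HF)
= (1.37/√39.95) / (1.37/√39.95 + 0.825/√20.01) = 0.2168/(0.2168 + 0.1844) = 0.540.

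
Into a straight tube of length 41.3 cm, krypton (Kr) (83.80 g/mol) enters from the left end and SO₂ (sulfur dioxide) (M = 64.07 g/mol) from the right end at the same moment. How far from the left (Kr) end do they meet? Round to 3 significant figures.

19.3 cm

The fronts meet when d_Kr + d_SO₂ = L with d_Kr/d_SO₂ = √(M_SO₂/M_Kr) (Graham's law). Here √(M_SO₂/M_Kr) = √(64.07/83.80) = 0.8744.
With d_Kr + d_SO₂ = 41.3 cm, d_SO₂ = 41.3/(1 + 0.8744) = 22.03 cm.
d_Kr = 41.3 − 22.03 = 19.3 cm.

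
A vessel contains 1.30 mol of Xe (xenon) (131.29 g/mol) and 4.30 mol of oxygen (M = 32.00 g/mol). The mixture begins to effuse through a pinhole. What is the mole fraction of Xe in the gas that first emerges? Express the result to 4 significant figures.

Each component's effusion rate ∝ (its partial pressure)·(1/√M) ∝ n_i/√M_i.
x_Xe(eff) = (n_Xe/√M_Xe) / (n_Xe/√M_Xe + n_O₂/√M_O₂)
= (1.30/√131.29) / (1.30/√131.29 + 4.30/√32.00) = 0.1135/(0.1135 + 0.7601) = 0.1299.

0.1299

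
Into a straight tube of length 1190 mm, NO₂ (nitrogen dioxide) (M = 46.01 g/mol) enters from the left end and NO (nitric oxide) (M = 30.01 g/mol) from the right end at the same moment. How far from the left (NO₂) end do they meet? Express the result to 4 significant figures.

Graham's law gives d_NO₂/d_NO = rate_NO₂/rate_NO = √(M_NO/M_NO₂) = √(30.01/46.01) = 0.8076.
With d_NO₂ + d_NO = 1190 mm, d_NO = 1190/(1 + 0.8076) = 658.3 mm.
d_NO₂ = 1190 − 658.3 = 531.7 mm.

531.7 mm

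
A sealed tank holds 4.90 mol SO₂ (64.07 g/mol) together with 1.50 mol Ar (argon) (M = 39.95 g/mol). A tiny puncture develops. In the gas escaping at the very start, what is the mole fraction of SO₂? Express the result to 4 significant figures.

0.7206

Rate_i ∝ x_i/√M_i (Graham's law weighted by mole fraction), so the effusate composition follows n_i/√M_i.
x_SO₂(eff) = (n_SO₂/√M_SO₂) / (n_SO₂/√M_SO₂ + n_Ar/√M_Ar)
= (4.90/√64.07) / (4.90/√64.07 + 1.50/√39.95) = 0.6122/(0.6122 + 0.2373) = 0.7206.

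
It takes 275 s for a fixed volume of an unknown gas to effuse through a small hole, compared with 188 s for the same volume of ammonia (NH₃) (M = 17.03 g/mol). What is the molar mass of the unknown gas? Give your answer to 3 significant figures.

36.4 g/mol

By Graham's law, t_X/t_NH₃ = √(M_X/M_NH₃).
275/188 = 1.463 = √(M_X/17.03)
M_X = 17.03 × 1.463² = 17.03 × 2.140 = 36.4 g/mol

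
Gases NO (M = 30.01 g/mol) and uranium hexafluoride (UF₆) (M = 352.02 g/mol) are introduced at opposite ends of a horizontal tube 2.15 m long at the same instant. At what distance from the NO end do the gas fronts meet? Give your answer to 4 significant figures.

In equal time, each gas travels a distance ∝ its rate ∝ 1/√M, so d_NO/d_UF₆ = √(M_UF₆/M_NO) = √(352.02/30.01) = 3.425.
With d_NO + d_UF₆ = 2.15 m, d_UF₆ = 2.15/(1 + 3.425) = 0.4859 m.
d_NO = 2.15 − 0.4859 = 1.664 m.

1.664 m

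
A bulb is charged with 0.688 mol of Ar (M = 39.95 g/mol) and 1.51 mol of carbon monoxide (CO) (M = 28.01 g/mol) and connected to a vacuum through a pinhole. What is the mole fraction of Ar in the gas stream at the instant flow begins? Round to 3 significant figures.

The effusion rate of species i is ∝ p_i/√M_i ∝ n_i/√M_i.
So x_Ar in the escaping gas = (n_Ar/√M_Ar) / Σ(n_i/√M_i)
= (0.688/√39.95) / (0.688/√39.95 + 1.51/√28.01) = 0.1089/(0.1089 + 0.2853) = 0.276.

0.276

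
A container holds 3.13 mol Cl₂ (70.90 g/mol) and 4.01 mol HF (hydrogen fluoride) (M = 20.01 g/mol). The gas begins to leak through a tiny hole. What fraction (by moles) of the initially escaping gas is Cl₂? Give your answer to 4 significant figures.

0.2931

Each component's effusion rate ∝ (its partial pressure)·(1/√M) ∝ n_i/√M_i.
So x_Cl₂ in the escaping gas = (n_Cl₂/√M_Cl₂) / Σ(n_i/√M_i)
= (3.13/√70.90) / (3.13/√70.90 + 4.01/√20.01) = 0.3717/(0.3717 + 0.8964) = 0.2931.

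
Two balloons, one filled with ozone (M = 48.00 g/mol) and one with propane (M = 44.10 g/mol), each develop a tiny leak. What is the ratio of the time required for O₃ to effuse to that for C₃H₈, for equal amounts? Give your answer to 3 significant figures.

1.04

From Graham's law, t_O₃/t_C₃H₈ = √(M_O₃/M_C₃H₈) = √(48.00/44.10) = √1.088 = 1.04.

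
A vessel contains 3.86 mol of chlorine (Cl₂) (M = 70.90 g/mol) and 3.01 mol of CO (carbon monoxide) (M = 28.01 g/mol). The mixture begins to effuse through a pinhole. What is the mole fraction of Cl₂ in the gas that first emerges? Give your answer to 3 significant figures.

Effusion rate of each component ∝ n_i/√M_i (partial pressure × 1/√M).
So x_Cl₂ in the escaping gas = (n_Cl₂/√M_Cl₂) / Σ(n_i/√M_i)
= (3.86/√70.90) / (3.86/√70.90 + 3.01/√28.01) = 0.4584/(0.4584 + 0.5687) = 0.446.

0.446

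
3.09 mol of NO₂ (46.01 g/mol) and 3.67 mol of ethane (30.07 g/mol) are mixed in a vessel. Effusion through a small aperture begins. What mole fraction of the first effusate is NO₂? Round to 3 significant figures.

Rate_i ∝ x_i/√M_i (Graham's law weighted by mole fraction), so the effusate composition follows n_i/√M_i.
So x_NO₂ in the escaping gas = (n_NO₂/√M_NO₂) / Σ(n_i/√M_i)
= (3.09/√46.01) / (3.09/√46.01 + 3.67/√30.07) = 0.4555/(0.4555 + 0.6693) = 0.405.

0.405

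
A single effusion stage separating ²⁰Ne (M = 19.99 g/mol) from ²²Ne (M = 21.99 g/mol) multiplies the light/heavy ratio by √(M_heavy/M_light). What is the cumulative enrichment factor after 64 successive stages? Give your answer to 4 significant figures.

21.14

The single-stage factor is √(M_heavy/M_light), so 64 stages give [√(21.99/19.99)]^64 = (21.99/19.99)^(64/2).
= 1.10005^32 = 21.14.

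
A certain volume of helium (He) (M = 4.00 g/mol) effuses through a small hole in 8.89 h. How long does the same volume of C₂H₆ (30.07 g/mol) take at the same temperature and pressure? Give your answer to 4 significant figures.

Since effusion rate ∝ 1/√M, t_C₂H₆/t_He = √(M_C₂H₆/M_He) = √(30.07/4.00) = √7.518 = 2.742.
So the time for C₂H₆ is 8.89 × 2.742 = 24.37 h.

24.37 h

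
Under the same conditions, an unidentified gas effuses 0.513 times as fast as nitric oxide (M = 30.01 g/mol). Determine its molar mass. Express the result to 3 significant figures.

114 g/mol

By Graham's law, rate_X/rate_NO = √(M_NO/M_X).
0.513 = √(30.01/M_X)
M_X = 30.01 / 0.513² = 30.01 / 0.2632 = 114 g/mol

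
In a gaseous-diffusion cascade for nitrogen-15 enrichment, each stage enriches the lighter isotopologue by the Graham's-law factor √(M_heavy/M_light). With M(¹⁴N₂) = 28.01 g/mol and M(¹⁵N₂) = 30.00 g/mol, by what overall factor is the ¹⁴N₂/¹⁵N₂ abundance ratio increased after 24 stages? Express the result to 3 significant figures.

2.28

Each stage multiplies the ratio by α = √(30.00/28.01), so after 24 stages the overall factor is α^24 = (30.00/28.01)^(24/2).
= 1.07105^12 = 2.28.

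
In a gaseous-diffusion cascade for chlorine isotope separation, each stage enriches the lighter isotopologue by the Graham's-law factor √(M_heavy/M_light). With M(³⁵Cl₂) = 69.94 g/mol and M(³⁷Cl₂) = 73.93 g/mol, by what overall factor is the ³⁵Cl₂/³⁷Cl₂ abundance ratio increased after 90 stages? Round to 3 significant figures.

12.1

The single-stage factor is √(M_heavy/M_light), so 90 stages give [√(73.93/69.94)]^90 = (73.93/69.94)^(90/2).
= 1.05705^45 = 12.1.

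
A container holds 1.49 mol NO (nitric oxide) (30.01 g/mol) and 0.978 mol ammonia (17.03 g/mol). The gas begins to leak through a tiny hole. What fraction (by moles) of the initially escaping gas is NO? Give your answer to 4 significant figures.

Each component's effusion rate ∝ (its partial pressure)·(1/√M) ∝ n_i/√M_i.
x_NO(eff) = (n_NO/√M_NO) / (n_NO/√M_NO + n_NH₃/√M_NH₃)
= (1.49/√30.01) / (1.49/√30.01 + 0.978/√17.03) = 0.2720/(0.2720 + 0.2370) = 0.5344.

0.5344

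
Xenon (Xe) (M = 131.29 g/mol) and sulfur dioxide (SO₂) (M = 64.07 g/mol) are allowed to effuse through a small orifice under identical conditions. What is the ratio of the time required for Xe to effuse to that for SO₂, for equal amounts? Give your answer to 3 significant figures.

1.43

Using Graham's law: t_Xe/t_SO₂ = √(M_Xe/M_SO₂) = √(131.29/64.07) = √2.049 = 1.43.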